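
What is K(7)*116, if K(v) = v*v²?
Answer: 39788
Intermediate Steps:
K(v) = v³
K(7)*116 = 7³*116 = 343*116 = 39788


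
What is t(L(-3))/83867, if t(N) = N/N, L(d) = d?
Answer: 1/83867 ≈ 1.1924e-5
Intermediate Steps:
t(N) = 1
t(L(-3))/83867 = 1/83867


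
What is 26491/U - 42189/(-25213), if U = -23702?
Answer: 332046095/597598526 ≈ 0.55563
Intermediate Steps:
26491/U - 42189/(-25213) = 26491/(-23702) - 42189/(-25213) = 26491*(-1/23702) - 42189*(-1/25213) = -26491/23702 + 42189/25213 = 332046095/597598526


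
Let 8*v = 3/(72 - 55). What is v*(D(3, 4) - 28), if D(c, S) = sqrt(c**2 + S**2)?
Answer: -69/136 ≈ -0.50735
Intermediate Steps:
D(c, S) = sqrt(S**2 + c**2)
v = 3/136 (v = (3/(72 - 55))/8 = (3/17)/8 = (3*(1/17))/8 = (1/8)*(3/17) = 3/136 ≈ 0.022059)
v*(D(3, 4) - 28) = 3*(sqrt(4**2 + 3**2) - 28)/136 = 3*(sqrt(16 + 9) - 28)/136 = 3*(sqrt(25) - 28)/136 = 3*(5 - 28)/136 = (3/136)*(-23) = -69/136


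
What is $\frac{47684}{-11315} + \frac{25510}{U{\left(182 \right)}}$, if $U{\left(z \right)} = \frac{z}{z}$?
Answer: $\frac{288597966}{11315} \approx 25506.0$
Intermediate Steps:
$U{\left(z \right)} = 1$
$\frac{47684}{-11315} + \frac{25510}{U{\left(182 \right)}} = \frac{47684}{-11315} + \frac{25510}{1} = 47684 \left(- \frac{1}{11315}\right) + 25510 \cdot 1 = - \frac{47684}{11315} + 25510 = \frac{288597966}{11315}$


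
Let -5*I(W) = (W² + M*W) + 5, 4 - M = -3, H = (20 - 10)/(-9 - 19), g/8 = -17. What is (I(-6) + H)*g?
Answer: 748/35 ≈ 21.371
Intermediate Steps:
g = -136 (g = 8*(-17) = -136)
H = -5/14 (H = 10/(-28) = 10*(-1/28) = -5/14 ≈ -0.35714)
M = 7 (M = 4 - 1*(-3) = 4 + 3 = 7)
I(W) = -1 - 7*W/5 - W²/5 (I(W) = -((W² + 7*W) + 5)/5 = -(5 + W² + 7*W)/5 = -1 - 7*W/5 - W²/5)
(I(-6) + H)*g = ((-1 - 7/5*(-6) - ⅕*(-6)²) - 5/14)*(-136) = ((-1 + 42/5 - ⅕*36) - 5/14)*(-136) = ((-1 + 42/5 - 36/5) - 5/14)*(-136) = (⅕ - 5/14)*(-136) = -11/70*(-136) = 748/35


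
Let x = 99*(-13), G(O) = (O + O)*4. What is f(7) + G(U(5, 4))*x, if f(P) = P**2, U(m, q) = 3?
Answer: -30839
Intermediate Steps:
G(O) = 8*O (G(O) = (2*O)*4 = 8*O)
x = -1287
f(7) + G(U(5, 4))*x = 7**2 + (8*3)*(-1287) = 49 + 24*(-1287) = 49 - 30888 = -30839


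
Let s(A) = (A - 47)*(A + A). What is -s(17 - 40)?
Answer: -3220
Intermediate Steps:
s(A) = 2*A*(-47 + A) (s(A) = (-47 + A)*(2*A) = 2*A*(-47 + A))
-s(17 - 40) = -2*(17 - 40)*(-47 + (17 - 40)) = -2*(-23)*(-47 - 23) = -2*(-23)*(-70) = -1*3220 = -3220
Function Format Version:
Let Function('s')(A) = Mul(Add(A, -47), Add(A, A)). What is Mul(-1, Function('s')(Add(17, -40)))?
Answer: -3220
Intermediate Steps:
Function('s')(A) = Mul(2, A, Add(-47, A)) (Function('s')(A) = Mul(Add(-47, A), Mul(2, A)) = Mul(2, A, Add(-47, A)))
Mul(-1, Function('s')(Add(17, -40))) = Mul(-1, Mul(2, Add(17, -40), Add(-47, Add(17, -40)))) = Mul(-1, Mul(2, -23, Add(-47, -23))) = Mul(-1, Mul(2, -23, -70)) = Mul(-1, 3220) = -3220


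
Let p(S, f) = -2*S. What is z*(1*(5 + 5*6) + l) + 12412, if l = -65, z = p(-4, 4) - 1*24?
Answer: 12892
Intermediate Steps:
z = -16 (z = -2*(-4) - 1*24 = 8 - 24 = -16)
z*(1*(5 + 5*6) + l) + 12412 = -16*(1*(5 + 5*6) - 65) + 12412 = -16*(1*(5 + 30) - 65) + 12412 = -16*(1*35 - 65) + 12412 = -16*(35 - 65) + 12412 = -16*(-30) + 12412 = 480 + 12412 = 12892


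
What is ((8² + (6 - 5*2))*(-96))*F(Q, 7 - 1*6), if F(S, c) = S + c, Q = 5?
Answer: -34560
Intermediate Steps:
((8² + (6 - 5*2))*(-96))*F(Q, 7 - 1*6) = ((8² + (6 - 5*2))*(-96))*(5 + (7 - 1*6)) = ((64 + (6 - 10))*(-96))*(5 + (7 - 6)) = ((64 - 4)*(-96))*(5 + 1) = (60*(-96))*6 = -5760*6 = -34560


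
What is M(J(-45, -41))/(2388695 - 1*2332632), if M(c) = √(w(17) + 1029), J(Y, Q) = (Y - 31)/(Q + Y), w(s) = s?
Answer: √1046/56063 ≈ 0.00057689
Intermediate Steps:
J(Y, Q) = (-31 + Y)/(Q + Y)
M(c) = √1046 (M(c) = √(17 + 1029) = √1046)
M(J(-45, -41))/(2388695 - 1*2332632) = √1046/(2388695 - 1*2332632) = √1046/(2388695 - 2332632) = √1046/56063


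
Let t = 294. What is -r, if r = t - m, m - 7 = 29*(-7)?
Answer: -490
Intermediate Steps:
m = -196 (m = 7 + 29*(-7) = 7 - 203 = -196)
r = 490 (r = 294 - 1*(-196) = 294 + 196 = 490)
-r = -1*490 = -490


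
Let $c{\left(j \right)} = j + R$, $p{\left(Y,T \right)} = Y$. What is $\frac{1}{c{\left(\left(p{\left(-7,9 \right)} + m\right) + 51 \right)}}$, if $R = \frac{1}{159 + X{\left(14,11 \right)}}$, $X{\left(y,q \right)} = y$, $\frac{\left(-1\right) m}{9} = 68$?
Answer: $- \frac{173}{98263} \approx -0.0017606$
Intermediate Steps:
$m = -612$ ($m = \left(-9\right) 68 = -612$)
$R = \frac{1}{173}$ ($R = \frac{1}{159 + 14} = \frac{1}{173} \approx 0.0057803$)
$c{\left(j \right)} = \frac{1}{173} + j$ ($c{\left(j \right)} = j + \frac{1}{173} = \frac{1}{173} + j$)
$\frac{1}{c{\left(\left(p{\left(-7,9 \right)} + m\right) + 51 \right)}} = \frac{1}{\frac{1}{173} + \left(\left(-7 - 612\right) + 51\right)} = \frac{1}{\frac{1}{173} + \left(-619 + 51\right)} = \frac{1}{\frac{1}{173} - 568} = \frac{1}{- \frac{98263}{173}} = - \frac{173}{98263}$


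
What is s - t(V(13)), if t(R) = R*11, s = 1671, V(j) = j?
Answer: 1528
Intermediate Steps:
t(R) = 11*R
s - t(V(13)) = 1671 - 11*13 = 1671 - 1*143 = 1671 - 143 = 1528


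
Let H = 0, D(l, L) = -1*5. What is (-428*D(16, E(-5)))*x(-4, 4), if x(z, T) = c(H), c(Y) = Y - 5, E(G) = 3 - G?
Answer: -10700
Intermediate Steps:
D(l, L) = -5
c(Y) = -5 + Y
x(z, T) = -5 (x(z, T) = -5 + 0 = -5)
(-428*D(16, E(-5)))*x(-4, 4) = -428*(-5)*(-5) = 2140*(-5) = -10700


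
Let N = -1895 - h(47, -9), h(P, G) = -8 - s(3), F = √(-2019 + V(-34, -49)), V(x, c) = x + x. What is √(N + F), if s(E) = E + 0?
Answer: √(-1884 + I*√2087) ≈ 0.5262 + 43.408*I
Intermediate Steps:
V(x, c) = 2*x
F = I*√2087 (F = √(-2019 + 2*(-34)) = √(-2019 - 68) = √(-2087) = I*√2087 ≈ 45.684*I)
s(E) = E
h(P, G) = -11 (h(P, G) = -8 - 1*3 = -8 - 3 = -11)
N = -1884 (N = -1895 - 1*(-11) = -1895 + 11 = -1884)
√(N + F) = √(-1884 + I*√2087)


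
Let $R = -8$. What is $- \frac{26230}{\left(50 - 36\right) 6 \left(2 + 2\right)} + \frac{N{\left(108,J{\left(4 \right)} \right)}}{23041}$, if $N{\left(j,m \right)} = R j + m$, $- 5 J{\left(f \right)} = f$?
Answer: $- \frac{1511640007}{19354440} \approx -78.103$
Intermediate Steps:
$J{\left(f \right)} = - \frac{f}{5}$
$N{\left(j,m \right)} = m - 8 j$ ($N{\left(j,m \right)} = - 8 j + m = m - 8 j$)
$- \frac{26230}{\left(50 - 36\right) 6 \left(2 + 2\right)} + \frac{N{\left(108,J{\left(4 \right)} \right)}}{23041} = - \frac{26230}{\left(50 - 36\right) 6 \left(2 + 2\right)} + \frac{\left(- \frac{1}{5}\right) 4 - 864}{23041} = - \frac{26230}{14 \cdot 6 \cdot 4} + \left(- \frac{4}{5} - 864\right) \frac{1}{23041} = - \frac{26230}{14 \cdot 24} - \frac{4324}{115205} = - \frac{26230}{336} - \frac{4324}{115205} = \left(-26230\right) \frac{1}{336} - \frac{4324}{115205} = - \frac{13115}{168} - \frac{4324}{115205} = - \frac{1511640007}{19354440}$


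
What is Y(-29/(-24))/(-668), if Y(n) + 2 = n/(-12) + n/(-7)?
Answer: 4583/1346688 ≈ 0.0034032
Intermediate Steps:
Y(n) = -2 - 19*n/84 (Y(n) = -2 + (n/(-12) + n/(-7)) = -2 + (n*(-1/12) + n*(-1/7)) = -2 + (-n/12 - n/7) = -2 - 19*n/84)
Y(-29/(-24))/(-668) = (-2 - (-551)/(84*(-24)))/(-668) = (-2 - (-551)*(-1)/(84*24))*(-1/668) = (-2 - 19/84*29/24)*(-1/668) = (-2 - 551/2016)*(-1/668) = -4583/2016*(-1/668) = 4583/1346688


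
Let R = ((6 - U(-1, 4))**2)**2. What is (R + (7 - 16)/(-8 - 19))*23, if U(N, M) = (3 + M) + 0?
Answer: 92/3 ≈ 30.667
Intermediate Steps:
U(N, M) = 3 + M
R = 1 (R = ((6 - (3 + 4))**2)**2 = ((6 - 1*7)**2)**2 = ((6 - 7)**2)**2 = ((-1)**2)**2 = 1**2 = 1)
(R + (7 - 16)/(-8 - 19))*23 = (1 + (7 - 16)/(-8 - 19))*23 = (1 - 9/(-27))*23 = (1 - 9*(-1/27))*23 = (1 + 1/3)*23 = (4/3)*23 = 92/3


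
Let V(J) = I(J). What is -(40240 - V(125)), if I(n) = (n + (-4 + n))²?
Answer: 20276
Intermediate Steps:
I(n) = (-4 + 2*n)²
V(J) = 4*(-2 + J)²
-(40240 - V(125)) = -(40240 - 4*(-2 + 125)²) = -(40240 - 4*123²) = -(40240 - 4*15129) = -(40240 - 1*60516) = -(40240 - 60516) = -1*(-20276) = 20276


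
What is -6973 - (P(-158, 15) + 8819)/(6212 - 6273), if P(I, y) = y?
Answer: -416519/61 ≈ -6828.2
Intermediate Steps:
-6973 - (P(-158, 15) + 8819)/(6212 - 6273) = -6973 - (15 + 8819)/(6212 - 6273) = -6973 - 8834/(-61) = -6973 - 8834*(-1)/61 = -6973 - 1*(-8834/61) = -6973 + 8834/61 = -416519/61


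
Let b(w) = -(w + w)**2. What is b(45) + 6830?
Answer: -1270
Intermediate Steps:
b(w) = -4*w**2 (b(w) = -(2*w)**2 = -4*w**2)
b(45) + 6830 = -4*45**2 + 6830 = -4*2025 + 6830 = -8100 + 6830 = -1270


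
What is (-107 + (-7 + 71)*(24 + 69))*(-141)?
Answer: -824145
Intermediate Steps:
(-107 + (-7 + 71)*(24 + 69))*(-141) = (-107 + 64*93)*(-141) = (-107 + 5952)*(-141) = 5845*(-141) = -824145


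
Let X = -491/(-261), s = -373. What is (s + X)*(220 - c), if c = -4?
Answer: -21697088/261 ≈ -83131.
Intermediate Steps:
X = 491/261 (X = -491*(-1/261) = 491/261 ≈ 1.8812)
(s + X)*(220 - c) = (-373 + 491/261)*(220 - 1*(-4)) = -96862*(220 + 4)/261 = -96862/261*224 = -21697088/261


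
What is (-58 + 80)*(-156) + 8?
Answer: -3424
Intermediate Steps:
(-58 + 80)*(-156) + 8 = 22*(-156) + 8 = -3432 + 8 = -3424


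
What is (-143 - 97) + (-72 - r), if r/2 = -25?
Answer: -262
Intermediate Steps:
r = -50 (r = 2*(-25) = -50)
(-143 - 97) + (-72 - r) = (-143 - 97) + (-72 - 1*(-50)) = -240 + (-72 + 50) = -240 - 22 = -262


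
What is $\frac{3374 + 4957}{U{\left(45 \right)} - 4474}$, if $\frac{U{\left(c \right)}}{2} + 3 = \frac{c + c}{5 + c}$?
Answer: $- \frac{41655}{22382} \approx -1.8611$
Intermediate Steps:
$U{\left(c \right)} = -6 + \frac{4 c}{5 + c}$ ($U{\left(c \right)} = -6 + 2 \frac{c + c}{5 + c} = -6 + 2 \frac{2 c}{5 + c} = -6 + \frac{4 c}{5 + c}$)
$\frac{3374 + 4957}{U{\left(45 \right)} - 4474} = \frac{3374 + 4957}{\frac{2 \left(-15 - 45\right)}{5 + 45} - 4474} = \frac{8331}{\frac{2 \left(-15 - 45\right)}{50} - 4474} = \frac{8331}{2 \cdot \frac{1}{50} \left(-60\right) - 4474} = \frac{8331}{- \frac{12}{5} - 4474} = \frac{8331}{- \frac{22382}{5}} = 8331 \left(- \frac{5}{22382}\right) = - \frac{41655}{22382}$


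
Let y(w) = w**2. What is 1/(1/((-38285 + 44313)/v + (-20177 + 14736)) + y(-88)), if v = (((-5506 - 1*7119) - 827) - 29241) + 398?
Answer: 20921193/162013714747 ≈ 0.00012913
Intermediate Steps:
v = -42295 (v = (((-5506 - 7119) - 827) - 29241) + 398 = ((-12625 - 827) - 29241) + 398 = (-13452 - 29241) + 398 = -42693 + 398 = -42295)
1/(1/((-38285 + 44313)/v + (-20177 + 14736)) + y(-88)) = 1/(1/((-38285 + 44313)/(-42295) + (-20177 + 14736)) + (-88)**2) = 1/(1/(6028*(-1/42295) - 5441) + 7744) = 1/(1/(-548/3845 - 5441) + 7744) = 1/(1/(-20921193/3845) + 7744) = 1/(-3845/20921193 + 7744) = 1/(162013714747/20921193) = 20921193/162013714747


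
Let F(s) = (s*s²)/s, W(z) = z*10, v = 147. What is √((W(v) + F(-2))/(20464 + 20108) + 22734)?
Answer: √21214402406/966 ≈ 150.78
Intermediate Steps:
W(z) = 10*z
F(s) = s² (F(s) = s³/s = s²)
√((W(v) + F(-2))/(20464 + 20108) + 22734) = √((10*147 + (-2)²)/(20464 + 20108) + 22734) = √((1470 + 4)/40572 + 22734) = √(1474*(1/40572) + 22734) = √(737/20286 + 22734) = √(461182661/20286) = √21214402406/966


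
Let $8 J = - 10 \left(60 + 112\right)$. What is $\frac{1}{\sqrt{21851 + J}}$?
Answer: $\frac{\sqrt{601}}{3606} \approx 0.0067985$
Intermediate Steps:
$J = -215$ ($J = \frac{\left(-10\right) \left(60 + 112\right)}{8} = \frac{\left(-10\right) 172}{8} = \frac{1}{8} \left(-1720\right) = -215$)
$\frac{1}{\sqrt{21851 + J}} = \frac{1}{\sqrt{21851 - 215}} = \frac{1}{\sqrt{21636}} = \frac{1}{6 \sqrt{601}} = \frac{\sqrt{601}}{3606}$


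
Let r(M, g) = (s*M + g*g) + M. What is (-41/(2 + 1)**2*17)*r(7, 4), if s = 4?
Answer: -11849/3 ≈ -3949.7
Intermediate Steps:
r(M, g) = g**2 + 5*M (r(M, g) = (4*M + g*g) + M = (4*M + g**2) + M = (g**2 + 4*M) + M = g**2 + 5*M)
(-41/(2 + 1)**2*17)*r(7, 4) = (-41/(2 + 1)**2*17)*(4**2 + 5*7) = (-41/(3**2)*17)*(16 + 35) = (-41/9*17)*51 = (-41*1/9*17)*51 = -41/9*17*51 = -697/9*51 = -11849/3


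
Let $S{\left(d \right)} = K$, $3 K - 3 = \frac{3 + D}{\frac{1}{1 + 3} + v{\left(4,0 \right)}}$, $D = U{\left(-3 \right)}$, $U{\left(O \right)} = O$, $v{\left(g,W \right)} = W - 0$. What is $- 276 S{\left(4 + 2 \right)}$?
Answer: $-276$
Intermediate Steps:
$v{\left(g,W \right)} = W$ ($v{\left(g,W \right)} = W + 0 = W$)
$D = -3$
$K = 1$ ($K = 1 + \frac{\left(3 - 3\right) \frac{1}{\frac{1}{1 + 3} + 0}}{3} = 1 + \frac{0 \frac{1}{\frac{1}{4} + 0}}{3} = 1 + \frac{0 \frac{1}{\frac{1}{4}}}{3} = 1 + \frac{0 \cdot 4}{3} = 1 + \frac{1}{3} \cdot 0 = 1 + 0 = 1$)
$S{\left(d \right)} = 1$
$- 276 S{\left(4 + 2 \right)} = \left(-276\right) 1 = -276$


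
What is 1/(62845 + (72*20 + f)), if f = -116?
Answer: 1/64169 ≈ 1.5584e-5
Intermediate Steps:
1/(62845 + (72*20 + f)) = 1/(62845 + (72*20 - 116)) = 1/(62845 + (1440 - 116)) = 1/(62845 + 1324) = 1/64169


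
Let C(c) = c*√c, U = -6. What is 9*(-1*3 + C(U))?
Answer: -27 - 54*I*√6 ≈ -27.0 - 132.27*I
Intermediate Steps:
C(c) = c^(3/2)
9*(-1*3 + C(U)) = 9*(-1*3 + (-6)^(3/2)) = 9*(-3 - 6*I*√6) = -27 - 54*I*√6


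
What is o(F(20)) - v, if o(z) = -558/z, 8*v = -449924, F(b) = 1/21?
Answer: 89045/2 ≈ 44523.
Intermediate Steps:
F(b) = 1/21
v = -112481/2 (v = (1/8)*(-449924) = -112481/2 ≈ -56241.)
o(F(20)) - v = -558/1/21 - 1*(-112481/2) = -558*21 + 112481/2 = -11718 + 112481/2 = 89045/2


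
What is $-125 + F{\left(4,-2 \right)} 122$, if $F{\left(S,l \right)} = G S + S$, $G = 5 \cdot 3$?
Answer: $7683$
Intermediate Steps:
$G = 15$
$F{\left(S,l \right)} = 16 S$ ($F{\left(S,l \right)} = 15 S + S = 16 S$)
$-125 + F{\left(4,-2 \right)} 122 = -125 + 16 \cdot 4 \cdot 122 = -125 + 64 \cdot 122 = -125 + 7808 = 7683$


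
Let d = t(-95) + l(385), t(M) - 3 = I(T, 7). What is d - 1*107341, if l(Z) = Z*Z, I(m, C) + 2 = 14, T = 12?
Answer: 40899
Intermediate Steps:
I(m, C) = 12 (I(m, C) = -2 + 14 = 12)
t(M) = 15 (t(M) = 3 + 12 = 15)
l(Z) = Z**2
d = 148240 (d = 15 + 385**2 = 15 + 148225 = 148240)
d - 1*107341 = 148240 - 1*107341 = 148240 - 107341 = 40899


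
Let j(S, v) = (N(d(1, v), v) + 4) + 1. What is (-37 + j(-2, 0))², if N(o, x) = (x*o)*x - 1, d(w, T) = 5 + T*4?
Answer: 1089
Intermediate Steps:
d(w, T) = 5 + 4*T
N(o, x) = -1 + o*x² (N(o, x) = (o*x)*x - 1 = o*x² - 1 = -1 + o*x²)
j(S, v) = 4 + v²*(5 + 4*v) (j(S, v) = ((-1 + (5 + 4*v)*v²) + 4) + 1 = ((-1 + v²*(5 + 4*v)) + 4) + 1 = (3 + v²*(5 + 4*v)) + 1 = 4 + v²*(5 + 4*v))
(-37 + j(-2, 0))² = (-37 + (4 + 0²*(5 + 4*0)))² = (-37 + (4 + 0*(5 + 0)))² = (-37 + (4 + 0*5))² = (-37 + (4 + 0))² = (-37 + 4)² = (-33)² = 1089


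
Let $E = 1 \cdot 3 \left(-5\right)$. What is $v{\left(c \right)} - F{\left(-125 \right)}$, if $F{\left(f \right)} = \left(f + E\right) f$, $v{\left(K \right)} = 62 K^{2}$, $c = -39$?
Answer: $76802$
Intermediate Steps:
$E = -15$ ($E = 3 \left(-5\right) = -15$)
$F{\left(f \right)} = f \left(-15 + f\right)$ ($F{\left(f \right)} = \left(f - 15\right) f = \left(-15 + f\right) f = f \left(-15 + f\right)$)
$v{\left(c \right)} - F{\left(-125 \right)} = 62 \left(-39\right)^{2} - - 125 \left(-15 - 125\right) = 62 \cdot 1521 - \left(-125\right) \left(-140\right) = 94302 - 17500 = 76802$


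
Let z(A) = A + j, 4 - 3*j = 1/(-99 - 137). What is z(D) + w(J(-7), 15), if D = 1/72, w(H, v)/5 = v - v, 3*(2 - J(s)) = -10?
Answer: 5729/4248 ≈ 1.3486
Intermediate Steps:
J(s) = 16/3 (J(s) = 2 - ⅓*(-10) = 2 + 10/3 = 16/3)
w(H, v) = 0 (w(H, v) = 5*(v - v) = 5*0 = 0)
D = 1/72 ≈ 0.013889
j = 315/236 (j = 4/3 - 1/(3*(-99 - 137)) = 4/3 - ⅓/(-236) = 4/3 - ⅓*(-1/236) = 4/3 + 1/708 = 315/236 ≈ 1.3347)
z(A) = 315/236 + A (z(A) = A + 315/236 = 315/236 + A)
z(D) + w(J(-7), 15) = (315/236 + 1/72) + 0 = 5729/4248 + 0 = 5729/4248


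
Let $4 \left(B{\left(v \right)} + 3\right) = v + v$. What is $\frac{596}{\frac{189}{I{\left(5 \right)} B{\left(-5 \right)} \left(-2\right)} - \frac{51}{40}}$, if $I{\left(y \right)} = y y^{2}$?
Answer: $- \frac{6556000}{12513} \approx -523.94$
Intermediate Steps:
$I{\left(y \right)} = y^{3}$
$B{\left(v \right)} = -3 + \frac{v}{2}$ ($B{\left(v \right)} = -3 + \frac{v + v}{4} = -3 + \frac{2 v}{4} = -3 + \frac{v}{2}$)
$\frac{596}{\frac{189}{I{\left(5 \right)} B{\left(-5 \right)} \left(-2\right)} - \frac{51}{40}} = \frac{596}{\frac{189}{5^{3} \left(-3 + \frac{1}{2} \left(-5\right)\right) \left(-2\right)} - \frac{51}{40}} = \frac{596}{\frac{189}{125 \left(-3 - \frac{5}{2}\right) \left(-2\right)} - \frac{51}{40}} = \frac{596}{\frac{189}{125 \left(- \frac{11}{2}\right) \left(-2\right)} - \frac{51}{40}} = \frac{596}{\frac{189}{\left(- \frac{1375}{2}\right) \left(-2\right)} - \frac{51}{40}} = \frac{596}{\frac{189}{1375} - \frac{51}{40}} = \frac{596}{- \frac{12513}{11000}} = 596 \left(- \frac{11000}{12513}\right) = - \frac{6556000}{12513}$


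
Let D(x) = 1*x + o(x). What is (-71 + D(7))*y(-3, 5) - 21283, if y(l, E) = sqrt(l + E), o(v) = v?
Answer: -21283 - 57*sqrt(2) ≈ -21364.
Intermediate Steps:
D(x) = 2*x (D(x) = 1*x + x = x + x = 2*x)
y(l, E) = sqrt(E + l)
(-71 + D(7))*y(-3, 5) - 21283 = (-71 + 2*7)*sqrt(5 - 3) - 21283 = (-71 + 14)*sqrt(2) - 21283 = -57*sqrt(2) - 21283 = -21283 - 57*sqrt(2)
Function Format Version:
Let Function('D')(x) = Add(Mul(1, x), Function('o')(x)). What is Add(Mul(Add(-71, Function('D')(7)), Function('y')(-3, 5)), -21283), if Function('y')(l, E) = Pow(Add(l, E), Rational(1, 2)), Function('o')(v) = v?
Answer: Add(-21283, Mul(-57, Pow(2, Rational(1, 2)))) ≈ -21364.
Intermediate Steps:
Function('D')(x) = Mul(2, x) (Function('D')(x) = Add(Mul(1, x), x) = Add(x, x) = Mul(2, x))
Function('y')(l, E) = Pow(Add(E, l), Rational(1, 2))
Add(Mul(Add(-71, Function('D')(7)), Function('y')(-3, 5)), -21283) = Add(Mul(Add(-71, Mul(2, 7)), Pow(Add(5, -3), Rational(1, 2))), -21283) = Add(Mul(Add(-71, 14), Pow(2, Rational(1, 2))), -21283) = Add(Mul(-57, Pow(2, Rational(1, 2))), -21283) = Add(-21283, Mul(-57, Pow(2, Rational(1, 2))))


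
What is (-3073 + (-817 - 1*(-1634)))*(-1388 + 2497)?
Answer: -2501904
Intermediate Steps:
(-3073 + (-817 - 1*(-1634)))*(-1388 + 2497) = (-3073 + (-817 + 1634))*1109 = (-3073 + 817)*1109 = -2256*1109 = -2501904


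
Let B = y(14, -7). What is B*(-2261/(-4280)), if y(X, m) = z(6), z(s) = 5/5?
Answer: 2261/4280 ≈ 0.52827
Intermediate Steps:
z(s) = 1 (z(s) = 5*(1/5) = 1)
y(X, m) = 1
B = 1
B*(-2261/(-4280)) = 1*(-2261/(-4280)) = 1*(-2261*(-1/4280)) = 1*(2261/4280) = 2261/4280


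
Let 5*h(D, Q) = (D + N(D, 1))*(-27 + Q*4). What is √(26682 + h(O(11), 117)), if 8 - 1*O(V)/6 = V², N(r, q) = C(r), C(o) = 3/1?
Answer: I*√32853 ≈ 181.25*I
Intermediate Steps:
C(o) = 3 (C(o) = 3*1 = 3)
N(r, q) = 3
O(V) = 48 - 6*V²
h(D, Q) = (-27 + 4*Q)*(3 + D)/5 (h(D, Q) = ((D + 3)*(-27 + Q*4))/5 = ((3 + D)*(-27 + 4*Q))/5 = ((-27 + 4*Q)*(3 + D))/5 = (-27 + 4*Q)*(3 + D)/5)
√(26682 + h(O(11), 117)) = √(26682 + (-81/5 - 27*(48 - 6*11²)/5 + (12/5)*117 + (⅘)*(48 - 6*11²)*117)) = √(26682 + (-81/5 - 27*(48 - 6*121)/5 + 1404/5 + (⅘)*(48 - 6*121)*117)) = √(26682 + (-81/5 - 27*(48 - 726)/5 + 1404/5 + (⅘)*(48 - 726)*117)) = √(26682 + (-81/5 - 27/5*(-678) + 1404/5 + (⅘)*(-678)*117)) = √(26682 + (-81/5 + 18306/5 + 1404/5 - 317304/5)) = √(26682 - 59535) = √(-32853) = I*√32853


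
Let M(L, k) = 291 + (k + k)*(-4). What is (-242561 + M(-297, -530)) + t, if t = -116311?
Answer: -354341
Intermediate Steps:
M(L, k) = 291 - 8*k (M(L, k) = 291 + (2*k)*(-4) = 291 - 8*k)
(-242561 + M(-297, -530)) + t = (-242561 + (291 - 8*(-530))) - 116311 = (-242561 + (291 + 4240)) - 116311 = (-242561 + 4531) - 116311 = -238030 - 116311 = -354341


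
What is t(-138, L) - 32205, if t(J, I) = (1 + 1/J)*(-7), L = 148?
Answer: -4445249/138 ≈ -32212.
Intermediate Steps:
t(J, I) = -7 - 7/J
t(-138, L) - 32205 = (-7 - 7/(-138)) - 32205 = (-7 - 7*(-1/138)) - 32205 = (-7 + 7/138) - 32205 = -959/138 - 32205 = -4445249/138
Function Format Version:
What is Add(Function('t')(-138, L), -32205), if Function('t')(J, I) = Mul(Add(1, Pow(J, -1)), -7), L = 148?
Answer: Rational(-4445249, 138) ≈ -32212.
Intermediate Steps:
Function('t')(J, I) = Add(-7, Mul(-7, Pow(J, -1)))
Add(Function('t')(-138, L), -32205) = Add(Add(-7, Mul(-7, Pow(-138, -1))), -32205) = Add(Add(-7, Mul(-7, Rational(-1, 138))), -32205) = Add(Add(-7, Rational(7, 138)), -32205) = Add(Rational(-959, 138), -32205) = Rational(-4445249, 138)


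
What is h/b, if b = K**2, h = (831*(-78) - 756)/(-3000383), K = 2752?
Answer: 32787/11361706326016 ≈ 2.8857e-9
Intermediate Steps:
h = 65574/3000383 (h = (-64818 - 756)*(-1/3000383) = -65574*(-1/3000383) = 65574/3000383 ≈ 0.021855)
b = 7573504 (b = 2752**2 = 7573504)
h/b = (65574/3000383)/7573504 = (65574/3000383)*(1/7573504) = 32787/11361706326016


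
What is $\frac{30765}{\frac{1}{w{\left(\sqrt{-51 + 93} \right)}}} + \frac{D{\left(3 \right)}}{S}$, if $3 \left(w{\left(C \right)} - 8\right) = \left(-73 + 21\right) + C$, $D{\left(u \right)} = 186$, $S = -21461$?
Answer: $- \frac{6162311726}{21461} + 10255 \sqrt{42} \approx -2.2068 \cdot 10^{5}$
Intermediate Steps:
$w{\left(C \right)} = - \frac{28}{3} + \frac{C}{3}$ ($w{\left(C \right)} = 8 + \frac{\left(-73 + 21\right) + C}{3} = 8 + \frac{-52 + C}{3} = 8 + \left(- \frac{52}{3} + \frac{C}{3}\right) = - \frac{28}{3} + \frac{C}{3}$)
$\frac{30765}{\frac{1}{w{\left(\sqrt{-51 + 93} \right)}}} + \frac{D{\left(3 \right)}}{S} = \frac{30765}{\frac{1}{- \frac{28}{3} + \frac{\sqrt{-51 + 93}}{3}}} + \frac{186}{-21461} = \frac{30765}{\frac{1}{- \frac{28}{3} + \frac{\sqrt{42}}{3}}} + 186 \left(- \frac{1}{21461}\right) = 30765 \left(- \frac{28}{3} + \frac{\sqrt{42}}{3}\right) - \frac{186}{21461} = \left(-287140 + 10255 \sqrt{42}\right) - \frac{186}{21461} = - \frac{6162311726}{21461} + 10255 \sqrt{42}$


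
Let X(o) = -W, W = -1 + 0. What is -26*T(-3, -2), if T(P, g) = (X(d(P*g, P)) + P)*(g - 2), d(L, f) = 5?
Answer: -208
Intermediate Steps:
W = -1
X(o) = 1 (X(o) = -1*(-1) = 1)
T(P, g) = (1 + P)*(-2 + g) (T(P, g) = (1 + P)*(g - 2) = (1 + P)*(-2 + g))
-26*T(-3, -2) = -26*(-2 - 2 - 2*(-3) - 3*(-2)) = -26*(-2 - 2 + 6 + 6) = -26*8 = -208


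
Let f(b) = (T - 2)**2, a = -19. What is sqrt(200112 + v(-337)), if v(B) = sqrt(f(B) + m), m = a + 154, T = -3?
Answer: 2*sqrt(50028 + sqrt(10)) ≈ 447.35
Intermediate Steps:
f(b) = 25 (f(b) = (-3 - 2)**2 = (-5)**2 = 25)
m = 135 (m = -19 + 154 = 135)
v(B) = 4*sqrt(10) (v(B) = sqrt(25 + 135) = sqrt(160) = 4*sqrt(10))
sqrt(200112 + v(-337)) = sqrt(200112 + 4*sqrt(10))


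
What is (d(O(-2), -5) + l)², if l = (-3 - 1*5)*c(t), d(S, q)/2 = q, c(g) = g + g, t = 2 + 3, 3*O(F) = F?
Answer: 8100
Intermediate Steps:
O(F) = F/3
t = 5
c(g) = 2*g
d(S, q) = 2*q
l = -80 (l = (-3 - 1*5)*(2*5) = (-3 - 5)*10 = -8*10 = -80)
(d(O(-2), -5) + l)² = (2*(-5) - 80)² = (-10 - 80)² = (-90)² = 8100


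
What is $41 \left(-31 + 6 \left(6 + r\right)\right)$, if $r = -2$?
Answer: $-287$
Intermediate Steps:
$41 \left(-31 + 6 \left(6 + r\right)\right) = 41 \left(-31 + 6 \left(6 - 2\right)\right) = 41 \left(-31 + 6 \cdot 4\right) = 41 \left(-31 + 24\right) = 41 \left(-7\right) = -287$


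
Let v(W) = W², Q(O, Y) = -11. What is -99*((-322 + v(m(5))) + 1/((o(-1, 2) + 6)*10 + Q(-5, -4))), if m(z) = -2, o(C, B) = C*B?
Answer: 912879/29 ≈ 31479.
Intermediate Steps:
o(C, B) = B*C
-99*((-322 + v(m(5))) + 1/((o(-1, 2) + 6)*10 + Q(-5, -4))) = -99*((-322 + (-2)²) + 1/((2*(-1) + 6)*10 - 11)) = -99*((-322 + 4) + 1/((-2 + 6)*10 - 11)) = -99*(-318 + 1/(4*10 - 11)) = -99*(-318 + 1/(40 - 11)) = -99*(-318 + 1/29) = -99*(-9221/29) = 912879/29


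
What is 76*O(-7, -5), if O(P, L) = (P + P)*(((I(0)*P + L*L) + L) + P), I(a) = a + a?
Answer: -13832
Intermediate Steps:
I(a) = 2*a
O(P, L) = 2*P*(L + P + L**2) (O(P, L) = (P + P)*((((2*0)*P + L*L) + L) + P) = (2*P)*(((0*P + L**2) + L) + P) = (2*P)*(((0 + L**2) + L) + P) = (2*P)*((L**2 + L) + P) = (2*P)*((L + L**2) + P) = (2*P)*(L + P + L**2) = 2*P*(L + P + L**2))
76*O(-7, -5) = 76*(2*(-7)*(-5 - 7 + (-5)**2)) = 76*(2*(-7)*(-5 - 7 + 25)) = 76*(2*(-7)*13) = 76*(-182) = -13832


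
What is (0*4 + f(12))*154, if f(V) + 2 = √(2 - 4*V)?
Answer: -308 + 154*I*√46 ≈ -308.0 + 1044.5*I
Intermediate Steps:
f(V) = -2 + √(2 - 4*V)
(0*4 + f(12))*154 = (0*4 + (-2 + √(2 - 4*12)))*154 = (0 + (-2 + √(2 - 48)))*154 = (0 + (-2 + √(-46)))*154 = (0 + (-2 + I*√46))*154 = (-2 + I*√46)*154 = -308 + 154*I*√46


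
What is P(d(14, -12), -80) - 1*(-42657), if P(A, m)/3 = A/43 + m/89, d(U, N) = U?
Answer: 163241757/3827 ≈ 42655.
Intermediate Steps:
P(A, m) = 3*A/43 + 3*m/89 (P(A, m) = 3*(A/43 + m/89) = 3*A/43 + 3*m/89)
P(d(14, -12), -80) - 1*(-42657) = ((3/43)*14 + (3/89)*(-80)) - 1*(-42657) = (42/43 - 240/89) + 42657 = -6582/3827 + 42657 = 163241757/3827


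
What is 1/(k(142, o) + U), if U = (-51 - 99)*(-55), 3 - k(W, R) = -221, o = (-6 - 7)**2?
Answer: 1/8474 ≈ 0.00011801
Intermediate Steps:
o = 169 (o = (-13)**2 = 169)
k(W, R) = 224 (k(W, R) = 3 - 1*(-221) = 3 + 221 = 224)
U = 8250 (U = -150*(-55) = 8250)
1/(k(142, o) + U) = 1/(224 + 8250) = 1/8474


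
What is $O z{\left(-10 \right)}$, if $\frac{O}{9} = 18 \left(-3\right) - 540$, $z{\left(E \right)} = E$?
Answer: $53460$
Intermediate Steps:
$O = -5346$ ($O = 9 \left(18 \left(-3\right) - 540\right) = 9 \left(-54 - 540\right) = 9 \left(-594\right) = -5346$)
$O z{\left(-10 \right)} = \left(-5346\right) \left(-10\right) = 53460$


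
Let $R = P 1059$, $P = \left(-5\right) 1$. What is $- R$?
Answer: $5295$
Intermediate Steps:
$P = -5$
$R = -5295$ ($R = \left(-5\right) 1059 = -5295$)
$- R = \left(-1\right) \left(-5295\right) = 5295$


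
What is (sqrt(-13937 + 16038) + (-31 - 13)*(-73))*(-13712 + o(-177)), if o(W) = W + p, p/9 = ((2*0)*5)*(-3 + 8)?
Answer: -44611468 - 13889*sqrt(2101) ≈ -4.5248e+7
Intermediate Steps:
p = 0 (p = 9*(((2*0)*5)*(-3 + 8)) = 9*((0*5)*5) = 9*(0*5) = 9*0 = 0)
o(W) = W (o(W) = W + 0 = W)
(sqrt(-13937 + 16038) + (-31 - 13)*(-73))*(-13712 + o(-177)) = (sqrt(-13937 + 16038) + (-31 - 13)*(-73))*(-13712 - 177) = (sqrt(2101) - 44*(-73))*(-13889) = (sqrt(2101) + 3212)*(-13889) = (3212 + sqrt(2101))*(-13889) = -44611468 - 13889*sqrt(2101)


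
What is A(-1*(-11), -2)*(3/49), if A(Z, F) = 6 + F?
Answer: 12/49 ≈ 0.24490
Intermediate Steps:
A(-1*(-11), -2)*(3/49) = (6 - 2)*(3/49) = 4*(3*(1/49)) = 4*(3/49) = 12/49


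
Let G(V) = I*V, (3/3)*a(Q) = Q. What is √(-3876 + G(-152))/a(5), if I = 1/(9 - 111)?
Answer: 4*I*√25194/51 ≈ 12.449*I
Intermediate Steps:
a(Q) = Q
I = -1/102 (I = 1/(-102) = -1/102 ≈ -0.0098039)
G(V) = -V/102
√(-3876 + G(-152))/a(5) = √(-3876 - 1/102*(-152))/5 = √(-3876 + 76/51)*(⅕) = √(-197600/51)*(⅕) = (20*I*√25194/51)*(⅕) = 4*I*√25194/51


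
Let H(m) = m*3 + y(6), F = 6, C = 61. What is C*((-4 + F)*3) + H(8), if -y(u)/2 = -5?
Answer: 400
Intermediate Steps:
y(u) = 10 (y(u) = -2*(-5) = 10)
H(m) = 10 + 3*m (H(m) = m*3 + 10 = 3*m + 10 = 10 + 3*m)
C*((-4 + F)*3) + H(8) = 61*((-4 + 6)*3) + (10 + 3*8) = 61*(2*3) + (10 + 24) = 61*6 + 34 = 366 + 34 = 400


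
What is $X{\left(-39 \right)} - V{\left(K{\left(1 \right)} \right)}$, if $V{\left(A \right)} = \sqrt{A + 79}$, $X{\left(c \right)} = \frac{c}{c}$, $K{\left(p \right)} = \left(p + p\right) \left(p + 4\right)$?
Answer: $1 - \sqrt{89} \approx -8.434$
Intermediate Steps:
$K{\left(p \right)} = 2 p \left(4 + p\right)$
$X{\left(c \right)} = 1$
$V{\left(A \right)} = \sqrt{79 + A}$
$X{\left(-39 \right)} - V{\left(K{\left(1 \right)} \right)} = 1 - \sqrt{79 + 2 \cdot 1 \left(4 + 1\right)} = 1 - \sqrt{79 + 2 \cdot 1 \cdot 5} = 1 - \sqrt{79 + 10} = 1 - \sqrt{89}$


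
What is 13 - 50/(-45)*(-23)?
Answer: -113/9 ≈ -12.556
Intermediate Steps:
13 - 50/(-45)*(-23) = 13 - 50*(-1/45)*(-23) = 13 + (10/9)*(-23) = 13 - 230/9 = -113/9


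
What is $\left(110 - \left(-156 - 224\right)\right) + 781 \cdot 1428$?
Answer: $1115758$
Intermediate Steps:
$\left(110 - \left(-156 - 224\right)\right) + 781 \cdot 1428 = \left(110 - \left(-156 - 224\right)\right) + 1115268 = \left(110 - -380\right) + 1115268 = \left(110 + 380\right) + 1115268 = 490 + 1115268 = 1115758$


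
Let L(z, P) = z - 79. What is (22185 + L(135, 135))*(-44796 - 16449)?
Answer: -1362150045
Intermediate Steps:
L(z, P) = -79 + z
(22185 + L(135, 135))*(-44796 - 16449) = (22185 + (-79 + 135))*(-44796 - 16449) = (22185 + 56)*(-61245) = 22241*(-61245) = -1362150045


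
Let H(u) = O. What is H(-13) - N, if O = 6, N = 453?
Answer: -447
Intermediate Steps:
H(u) = 6
H(-13) - N = 6 - 1*453 = 6 - 453 = -447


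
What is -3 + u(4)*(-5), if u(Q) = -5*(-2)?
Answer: -53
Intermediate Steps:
u(Q) = 10
-3 + u(4)*(-5) = -3 + 10*(-5) = -3 - 50 = -53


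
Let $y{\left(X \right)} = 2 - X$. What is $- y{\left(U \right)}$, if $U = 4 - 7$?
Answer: $-5$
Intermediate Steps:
$U = -3$ ($U = 4 - 7 = -3$)
$- y{\left(U \right)} = - (2 - -3) = - (2 + 3) = \left(-1\right) 5 = -5$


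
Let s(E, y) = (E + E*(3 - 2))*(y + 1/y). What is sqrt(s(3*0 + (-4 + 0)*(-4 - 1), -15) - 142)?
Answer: I*sqrt(6702)/3 ≈ 27.289*I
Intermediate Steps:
s(E, y) = 2*E*(y + 1/y) (s(E, y) = (E + E*1)*(y + 1/y) = (E + E)*(y + 1/y) = (2*E)*(y + 1/y) = 2*E*(y + 1/y))
sqrt(s(3*0 + (-4 + 0)*(-4 - 1), -15) - 142) = sqrt(2*(3*0 + (-4 + 0)*(-4 - 1))*(1 + (-15)**2)/(-15) - 142) = sqrt(2*(0 - 4*(-5))*(-1/15)*(1 + 225) - 142) = sqrt(2*(0 + 20)*(-1/15)*226 - 142) = sqrt(2*20*(-1/15)*226 - 142) = sqrt(-1808/3 - 142) = sqrt(-2234/3) = I*sqrt(6702)/3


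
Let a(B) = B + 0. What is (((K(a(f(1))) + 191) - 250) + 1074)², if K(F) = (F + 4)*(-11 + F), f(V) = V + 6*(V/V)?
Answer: 942841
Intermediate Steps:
f(V) = 6 + V (f(V) = V + 6*1 = V + 6 = 6 + V)
a(B) = B
K(F) = (-11 + F)*(4 + F) (K(F) = (4 + F)*(-11 + F) = (-11 + F)*(4 + F))
(((K(a(f(1))) + 191) - 250) + 1074)² = ((((-44 + (6 + 1)² - 7*(6 + 1)) + 191) - 250) + 1074)² = ((((-44 + 7² - 7*7) + 191) - 250) + 1074)² = ((((-44 + 49 - 49) + 191) - 250) + 1074)² = (((-44 + 191) - 250) + 1074)² = ((147 - 250) + 1074)² = (-103 + 1074)² = 971² = 942841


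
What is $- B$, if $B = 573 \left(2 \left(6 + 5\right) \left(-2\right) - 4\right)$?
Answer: $27504$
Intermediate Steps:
$B = -27504$ ($B = 573 \left(2 \cdot 11 \left(-2\right) - 4\right) = 573 \left(2 \left(-22\right) - 4\right) = 573 \left(-44 - 4\right) = 573 \left(-48\right) = -27504$)
$- B = \left(-1\right) \left(-27504\right) = 27504$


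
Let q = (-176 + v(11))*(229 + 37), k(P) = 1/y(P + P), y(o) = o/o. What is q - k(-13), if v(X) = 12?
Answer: -43625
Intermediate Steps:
y(o) = 1
k(P) = 1 (k(P) = 1/1 = 1)
q = -43624 (q = (-176 + 12)*(229 + 37) = -164*266 = -43624)
q - k(-13) = -43624 - 1*1 = -43624 - 1 = -43625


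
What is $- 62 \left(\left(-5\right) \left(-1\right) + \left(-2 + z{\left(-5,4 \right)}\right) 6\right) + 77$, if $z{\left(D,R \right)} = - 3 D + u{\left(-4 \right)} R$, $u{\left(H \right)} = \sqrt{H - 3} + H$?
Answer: $883 - 1488 i \sqrt{7} \approx 883.0 - 3936.9 i$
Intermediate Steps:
$u{\left(H \right)} = H + \sqrt{-3 + H}$ ($u{\left(H \right)} = \sqrt{-3 + H} + H = H + \sqrt{-3 + H}$)
$z{\left(D,R \right)} = - 3 D + R \left(-4 + i \sqrt{7}\right)$ ($z{\left(D,R \right)} = - 3 D + \left(-4 + \sqrt{-3 - 4}\right) R = - 3 D + \left(-4 + \sqrt{-7}\right) R = - 3 D + \left(-4 + i \sqrt{7}\right) R = - 3 D + R \left(-4 + i \sqrt{7}\right)$)
$- 62 \left(\left(-5\right) \left(-1\right) + \left(-2 + z{\left(-5,4 \right)}\right) 6\right) + 77 = - 62 \left(\left(-5\right) \left(-1\right) + \left(-2 - \left(-15 + 4 \left(4 - i \sqrt{7}\right)\right)\right) 6\right) + 77 = - 62 \left(5 + \left(-2 + \left(15 - \left(16 - 4 i \sqrt{7}\right)\right)\right) 6\right) + 77 = - 62 \left(5 + \left(-2 - \left(1 - 4 i \sqrt{7}\right)\right) 6\right) + 77 = - 62 \left(5 + \left(-3 + 4 i \sqrt{7}\right) 6\right) + 77 = - 62 \left(5 - \left(18 - 24 i \sqrt{7}\right)\right) + 77 = - 62 \left(-13 + 24 i \sqrt{7}\right) + 77 = \left(806 - 1488 i \sqrt{7}\right) + 77 = 883 - 1488 i \sqrt{7}$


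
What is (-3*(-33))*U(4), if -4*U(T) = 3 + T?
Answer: -693/4 ≈ -173.25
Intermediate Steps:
U(T) = -3/4 - T/4 (U(T) = -(3 + T)/4 = -3/4 - T/4)
(-3*(-33))*U(4) = (-3*(-33))*(-3/4 - 1/4*4) = 99*(-3/4 - 1) = 99*(-7/4) = -693/4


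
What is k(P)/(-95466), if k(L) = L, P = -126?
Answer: 3/2273 ≈ 0.0013198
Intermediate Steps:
k(P)/(-95466) = -126/(-95466) = -126*(-1/95466) = 3/2273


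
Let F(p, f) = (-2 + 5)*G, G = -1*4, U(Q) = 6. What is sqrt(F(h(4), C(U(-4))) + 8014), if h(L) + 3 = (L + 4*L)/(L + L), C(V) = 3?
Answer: sqrt(8002) ≈ 89.454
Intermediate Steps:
G = -4
h(L) = -1/2 (h(L) = -3 + (L + 4*L)/(L + L) = -3 + (5*L)/((2*L)) = -3 + (5*L)*(1/(2*L)) = -3 + 5/2 = -1/2)
F(p, f) = -12 (F(p, f) = (-2 + 5)*(-4) = 3*(-4) = -12)
sqrt(F(h(4), C(U(-4))) + 8014) = sqrt(-12 + 8014) = sqrt(8002)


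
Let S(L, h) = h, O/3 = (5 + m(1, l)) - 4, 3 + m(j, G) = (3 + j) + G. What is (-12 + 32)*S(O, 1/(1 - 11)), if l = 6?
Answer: -2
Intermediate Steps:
m(j, G) = G + j (m(j, G) = -3 + ((3 + j) + G) = -3 + (3 + G + j) = G + j)
O = 24 (O = 3*((5 + (6 + 1)) - 4) = 3*((5 + 7) - 4) = 3*(12 - 4) = 3*8 = 24)
(-12 + 32)*S(O, 1/(1 - 11)) = (-12 + 32)/(1 - 11) = 20/(-10) = 20*(-⅒) = -2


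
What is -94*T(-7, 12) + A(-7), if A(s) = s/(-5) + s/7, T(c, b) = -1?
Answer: 472/5 ≈ 94.400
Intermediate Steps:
A(s) = -2*s/35 (A(s) = s*(-⅕) + s*(⅐) = -s/5 + s/7 = -2*s/35)
-94*T(-7, 12) + A(-7) = -94*(-1) - 2/35*(-7) = 94 + ⅖ = 472/5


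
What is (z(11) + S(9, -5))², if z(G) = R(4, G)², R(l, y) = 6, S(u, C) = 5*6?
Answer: 4356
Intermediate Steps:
S(u, C) = 30
z(G) = 36 (z(G) = 6² = 36)
(z(11) + S(9, -5))² = (36 + 30)² = 66² = 4356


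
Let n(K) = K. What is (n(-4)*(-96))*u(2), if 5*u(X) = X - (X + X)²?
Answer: -5376/5 ≈ -1075.2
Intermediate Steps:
u(X) = -4*X²/5 + X/5 (u(X) = (X - (X + X)²)/5 = (X - (2*X)²)/5 = (X - 4*X²)/5 = -4*X²/5 + X/5)
(n(-4)*(-96))*u(2) = (-4*(-96))*((⅕)*2*(1 - 4*2)) = 384*((⅕)*2*(1 - 8)) = 384*((⅕)*2*(-7)) = 384*(-14/5) = -5376/5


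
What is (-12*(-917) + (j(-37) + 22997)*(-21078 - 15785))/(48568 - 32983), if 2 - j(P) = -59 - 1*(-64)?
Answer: -847616818/15585 ≈ -54387.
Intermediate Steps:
j(P) = -3 (j(P) = 2 - (-59 - 1*(-64)) = 2 - (-59 + 64) = 2 - 1*5 = 2 - 5 = -3)
(-12*(-917) + (j(-37) + 22997)*(-21078 - 15785))/(48568 - 32983) = (-12*(-917) + (-3 + 22997)*(-21078 - 15785))/(48568 - 32983) = (11004 + 22994*(-36863))/15585 = (11004 - 847627822)*(1/15585) = -847616818*1/15585 = -847616818/15585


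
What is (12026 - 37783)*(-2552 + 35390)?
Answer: -845808366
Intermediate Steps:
(12026 - 37783)*(-2552 + 35390) = -25757*32838 = -845808366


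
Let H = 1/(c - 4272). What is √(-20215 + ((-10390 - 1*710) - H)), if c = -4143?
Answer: 2*I*√61596800485/2805 ≈ 176.96*I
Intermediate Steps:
H = -1/8415 (H = 1/(-4143 - 4272) = 1/(-8415) = -1/8415 ≈ -0.00011884)
√(-20215 + ((-10390 - 1*710) - H)) = √(-20215 + ((-10390 - 1*710) - 1*(-1/8415))) = √(-20215 + ((-10390 - 710) + 1/8415)) = √(-20215 + (-11100 + 1/8415)) = √(-20215 - 93406499/8415) = √(-263515724/8415) = 2*I*√61596800485/2805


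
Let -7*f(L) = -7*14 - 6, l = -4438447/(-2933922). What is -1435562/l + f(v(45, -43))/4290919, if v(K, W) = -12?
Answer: -126508257515150798524/133315115939551 ≈ -9.4894e+5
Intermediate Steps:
l = 4438447/2933922 (l = -4438447*(-1/2933922) = 4438447/2933922 ≈ 1.5128)
f(L) = 104/7 (f(L) = -(-7*14 - 6)/7 = -(-98 - 6)/7 = -⅐*(-104) = 104/7)
-1435562/l + f(v(45, -43))/4290919 = -1435562/4438447/2933922 + (104/7)/4290919 = -1435562*2933922/4438447 + (104/7)*(1/4290919) = -4211826934164/4438447 + 104/30036433 = -126508257515150798524/133315115939551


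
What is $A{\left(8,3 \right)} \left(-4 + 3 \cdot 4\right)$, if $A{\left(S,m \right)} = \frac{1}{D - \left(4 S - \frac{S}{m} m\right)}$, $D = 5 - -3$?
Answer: $- \frac{1}{2} \approx -0.5$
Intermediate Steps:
$D = 8$ ($D = 5 + 3 = 8$)
$A{\left(S,m \right)} = \frac{1}{8 - 3 S}$ ($A{\left(S,m \right)} = \frac{1}{8 - \left(4 S - \frac{S}{m} m\right)} = \frac{1}{8 + \left(- 4 S + S\right)} = \frac{1}{8 - 3 S}$)
$A{\left(8,3 \right)} \left(-4 + 3 \cdot 4\right) = - \frac{1}{-8 + 3 \cdot 8} \left(-4 + 3 \cdot 4\right) = - \frac{1}{-8 + 24} \left(-4 + 12\right) = - \frac{1}{16} \cdot 8 = \left(-1\right) \frac{1}{16} \cdot 8 = \left(- \frac{1}{16}\right) 8 = - \frac{1}{2}$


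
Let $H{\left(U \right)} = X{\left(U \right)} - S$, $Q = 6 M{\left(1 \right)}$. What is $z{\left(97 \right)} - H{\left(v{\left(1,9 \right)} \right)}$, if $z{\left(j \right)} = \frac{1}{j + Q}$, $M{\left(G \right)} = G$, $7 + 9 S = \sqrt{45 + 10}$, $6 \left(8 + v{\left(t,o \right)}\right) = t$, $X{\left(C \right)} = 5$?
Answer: $- \frac{5347}{927} + \frac{\sqrt{55}}{9} \approx -4.944$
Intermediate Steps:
$v{\left(t,o \right)} = -8 + \frac{t}{6}$
$S = - \frac{7}{9} + \frac{\sqrt{55}}{9}$ ($S = - \frac{7}{9} + \frac{\sqrt{45 + 10}}{9} = - \frac{7}{9} + \frac{\sqrt{55}}{9} \approx 0.046244$)
$Q = 6$ ($Q = 6 \cdot 1 = 6$)
$z{\left(j \right)} = \frac{1}{6 + j}$ ($z{\left(j \right)} = \frac{1}{j + 6} = \frac{1}{6 + j}$)
$H{\left(U \right)} = \frac{52}{9} - \frac{\sqrt{55}}{9}$ ($H{\left(U \right)} = 5 - \left(- \frac{7}{9} + \frac{\sqrt{55}}{9}\right) = 5 + \left(\frac{7}{9} - \frac{\sqrt{55}}{9}\right) = \frac{52}{9} - \frac{\sqrt{55}}{9}$)
$z{\left(97 \right)} - H{\left(v{\left(1,9 \right)} \right)} = \frac{1}{6 + 97} - \left(\frac{52}{9} - \frac{\sqrt{55}}{9}\right) = \frac{1}{103} - \left(\frac{52}{9} - \frac{\sqrt{55}}{9}\right) = - \frac{5347}{927} + \frac{\sqrt{55}}{9}$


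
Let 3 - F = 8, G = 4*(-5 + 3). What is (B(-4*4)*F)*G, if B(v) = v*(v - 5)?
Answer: 13440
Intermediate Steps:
G = -8 (G = 4*(-2) = -8)
F = -5 (F = 3 - 1*8 = 3 - 8 = -5)
B(v) = v*(-5 + v)
(B(-4*4)*F)*G = (((-4*4)*(-5 - 4*4))*(-5))*(-8) = (-16*(-5 - 16)*(-5))*(-8) = (-16*(-21)*(-5))*(-8) = (336*(-5))*(-8) = -1680*(-8) = 13440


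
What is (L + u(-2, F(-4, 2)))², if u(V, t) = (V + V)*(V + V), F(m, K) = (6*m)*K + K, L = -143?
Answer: 16129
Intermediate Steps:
F(m, K) = K + 6*K*m (F(m, K) = 6*K*m + K = K + 6*K*m)
u(V, t) = 4*V² (u(V, t) = (2*V)*(2*V) = 4*V²)
(L + u(-2, F(-4, 2)))² = (-143 + 4*(-2)²)² = (-143 + 4*4)² = (-143 + 16)² = (-127)² = 16129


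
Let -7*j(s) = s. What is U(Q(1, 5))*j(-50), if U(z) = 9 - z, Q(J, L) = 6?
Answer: 150/7 ≈ 21.429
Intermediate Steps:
j(s) = -s/7
U(Q(1, 5))*j(-50) = (9 - 1*6)*(-⅐*(-50)) = (9 - 6)*(50/7) = 3*(50/7) = 150/7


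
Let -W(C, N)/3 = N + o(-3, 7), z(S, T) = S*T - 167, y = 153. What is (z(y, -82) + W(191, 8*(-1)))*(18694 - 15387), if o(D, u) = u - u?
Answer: -41962523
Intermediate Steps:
z(S, T) = -167 + S*T
o(D, u) = 0
W(C, N) = -3*N (W(C, N) = -3*(N + 0) = -3*N)
(z(y, -82) + W(191, 8*(-1)))*(18694 - 15387) = ((-167 + 153*(-82)) - 24*(-1))*(18694 - 15387) = ((-167 - 12546) - 3*(-8))*3307 = (-12713 + 24)*3307 = -12689*3307 = -41962523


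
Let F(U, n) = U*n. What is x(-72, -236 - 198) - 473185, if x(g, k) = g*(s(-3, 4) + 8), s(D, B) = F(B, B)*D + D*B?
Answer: -469441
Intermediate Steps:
s(D, B) = B*D + D*B² (s(D, B) = (B*B)*D + D*B = B²*D + B*D = D*B² + B*D = B*D + D*B²)
x(g, k) = -52*g (x(g, k) = g*(4*(-3)*(1 + 4) + 8) = g*(4*(-3)*5 + 8) = g*(-60 + 8) = g*(-52) = -52*g)
x(-72, -236 - 198) - 473185 = -52*(-72) - 473185 = 3744 - 473185 = -469441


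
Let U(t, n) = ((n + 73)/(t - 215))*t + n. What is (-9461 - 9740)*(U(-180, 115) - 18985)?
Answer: 28493554362/79 ≈ 3.6068e+8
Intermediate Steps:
U(t, n) = n + t*(73 + n)/(-215 + t) (U(t, n) = ((73 + n)/(-215 + t))*t + n = t*(73 + n)/(-215 + t) + n = n + t*(73 + n)/(-215 + t))
(-9461 - 9740)*(U(-180, 115) - 18985) = (-9461 - 9740)*((-215*115 + 73*(-180) + 2*115*(-180))/(-215 - 180) - 18985) = -19201*((-24725 - 13140 - 41400)/(-395) - 18985) = -19201*(-1/395*(-79265) - 18985) = -19201*(15853/79 - 18985) = -19201*(-1483962/79) = 28493554362/79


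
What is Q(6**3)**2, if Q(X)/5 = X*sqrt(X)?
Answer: 251942400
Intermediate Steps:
Q(X) = 5*X**(3/2) (Q(X) = 5*(X*sqrt(X)) = 5*X**(3/2))
Q(6**3)**2 = (5*(6**3)**(3/2))**2 = (5*216**(3/2))**2 = (5*(1296*sqrt(6)))**2 = (6480*sqrt(6))**2 = 251942400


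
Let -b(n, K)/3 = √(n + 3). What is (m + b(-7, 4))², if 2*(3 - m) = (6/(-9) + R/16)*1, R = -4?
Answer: (83 - 144*I)²/576 ≈ -24.04 - 41.5*I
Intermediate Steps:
b(n, K) = -3*√(3 + n) (b(n, K) = -3*√(n + 3) = -3*√(3 + n))
m = 83/24 (m = 3 - (6/(-9) - 4/16)/2 = 3 - (6*(-⅑) - 4*1/16)/2 = 3 - (-⅔ - ¼)/2 = 3 - (-11)/24 = 3 - ½*(-11/12) = 3 + 11/24 = 83/24 ≈ 3.4583)
(m + b(-7, 4))² = (83/24 - 3*√(3 - 7))² = (83/24 - 6*I)²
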